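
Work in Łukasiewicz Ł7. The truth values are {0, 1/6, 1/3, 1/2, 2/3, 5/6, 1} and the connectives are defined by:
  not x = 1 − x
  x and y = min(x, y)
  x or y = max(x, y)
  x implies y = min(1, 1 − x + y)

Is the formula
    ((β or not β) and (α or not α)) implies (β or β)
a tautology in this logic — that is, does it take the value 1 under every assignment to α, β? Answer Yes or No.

Counterexample: take α = 0, β = 0.
not β = not 0 = 1
β or not β = 0 or 1 = 1
not α = not 0 = 1
α or not α = 0 or 1 = 1
(β or not β) and (α or not α) = 1 and 1 = 1
β or β = 0 or 0 = 0
((β or not β) and (α or not α)) implies (β or β) = 1 implies 0 = 0
This gives 0 ≠ 1.

No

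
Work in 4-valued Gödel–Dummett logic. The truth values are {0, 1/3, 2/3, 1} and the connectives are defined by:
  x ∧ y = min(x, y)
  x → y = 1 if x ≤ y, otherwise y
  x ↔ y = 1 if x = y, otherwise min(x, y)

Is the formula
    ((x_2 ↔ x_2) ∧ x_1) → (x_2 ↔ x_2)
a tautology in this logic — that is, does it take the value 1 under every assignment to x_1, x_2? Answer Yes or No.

Yes

x_1 = 0, x_2 = 0 ↦ 1
x_1 = 0, x_2 = 1/3 ↦ 1
x_1 = 0, x_2 = 2/3 ↦ 1
x_1 = 0, x_2 = 1 ↦ 1
x_1 = 1/3, x_2 = 0 ↦ 1
x_1 = 1/3, x_2 = 1/3 ↦ 1
x_1 = 1/3, x_2 = 2/3 ↦ 1
x_1 = 1/3, x_2 = 1 ↦ 1
x_1 = 2/3, x_2 = 0 ↦ 1
x_1 = 2/3, x_2 = 1/3 ↦ 1
x_1 = 2/3, x_2 = 2/3 ↦ 1
x_1 = 2/3, x_2 = 1 ↦ 1
x_1 = 1, x_2 = 0 ↦ 1
x_1 = 1, x_2 = 1/3 ↦ 1
x_1 = 1, x_2 = 2/3 ↦ 1
x_1 = 1, x_2 = 1 ↦ 1
Every assignment gives a value ≥ 1.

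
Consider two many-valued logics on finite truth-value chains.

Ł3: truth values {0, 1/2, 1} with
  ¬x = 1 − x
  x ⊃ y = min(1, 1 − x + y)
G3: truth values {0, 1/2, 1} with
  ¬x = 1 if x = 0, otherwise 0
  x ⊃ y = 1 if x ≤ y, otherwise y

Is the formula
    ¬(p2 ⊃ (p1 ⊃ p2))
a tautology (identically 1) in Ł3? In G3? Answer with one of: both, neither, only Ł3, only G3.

neither

In Ł3: at p1 = 0, p2 = 0 the value is 0 — not a tautology.
In G3: at p1 = 0, p2 = 0 the value is 0 — not a tautology.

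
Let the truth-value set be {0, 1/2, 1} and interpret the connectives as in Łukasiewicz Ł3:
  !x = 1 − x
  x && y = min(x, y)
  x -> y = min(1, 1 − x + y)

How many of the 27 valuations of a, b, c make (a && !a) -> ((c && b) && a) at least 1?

22

value 1: 22 assignments (counts)
value 1/2: 5 assignments
So 22 of the 27 assignments meet the threshold.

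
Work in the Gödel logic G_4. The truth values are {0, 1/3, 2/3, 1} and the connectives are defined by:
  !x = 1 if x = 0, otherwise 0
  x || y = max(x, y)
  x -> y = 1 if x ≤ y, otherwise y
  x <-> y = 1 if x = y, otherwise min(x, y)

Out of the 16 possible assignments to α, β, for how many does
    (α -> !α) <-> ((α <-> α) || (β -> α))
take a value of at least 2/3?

4

α = 0, β = 0 ↦ 1  ≥
α = 0, β = 1/3 ↦ 1  ≥
α = 0, β = 2/3 ↦ 1  ≥
α = 0, β = 1 ↦ 1  ≥
α = 1/3, β = 0 ↦ 0  <
α = 1/3, β = 1/3 ↦ 0  <
α = 1/3, β = 2/3 ↦ 0  <
α = 1/3, β = 1 ↦ 0  <
α = 2/3, β = 0 ↦ 0  <
α = 2/3, β = 1/3 ↦ 0  <
α = 2/3, β = 2/3 ↦ 0  <
α = 2/3, β = 1 ↦ 0  <
α = 1, β = 0 ↦ 0  <
α = 1, β = 1/3 ↦ 0  <
α = 1, β = 2/3 ↦ 0  <
α = 1, β = 1 ↦ 0  <
So 4 of the 16 assignments meet the threshold.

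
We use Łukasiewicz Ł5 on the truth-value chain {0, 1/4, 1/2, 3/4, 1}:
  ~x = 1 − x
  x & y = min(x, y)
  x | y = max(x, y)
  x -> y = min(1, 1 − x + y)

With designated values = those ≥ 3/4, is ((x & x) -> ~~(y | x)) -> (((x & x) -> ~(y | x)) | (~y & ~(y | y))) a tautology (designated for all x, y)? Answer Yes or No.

Counterexample: take x = 1/2, y = 1.
x & x = 1/2 & 1/2 = 1/2
y | x = 1 | 1/2 = 1
~(y | x) = ~1 = 0
~~(y | x) = ~0 = 1
(x & x) -> ~~(y | x) = 1/2 -> 1 = 1
x & x = 1/2 & 1/2 = 1/2
y | x = 1 | 1/2 = 1
~(y | x) = ~1 = 0
(x & x) -> ~(y | x) = 1/2 -> 0 = 1/2
~y = ~1 = 0
y | y = 1 | 1 = 1
~(y | y) = ~1 = 0
~y & ~(y | y) = 0 & 0 = 0
((x & x) -> ~(y | x)) | (~y & ~(y | y)) = 1/2 | 0 = 1/2
((x & x) -> ~~(y | x)) -> (((x & x) -> ~(y | x)) | (~y & ~(y | y))) = 1 -> 1/2 = 1/2
This gives 1/2, which is below 3/4.

No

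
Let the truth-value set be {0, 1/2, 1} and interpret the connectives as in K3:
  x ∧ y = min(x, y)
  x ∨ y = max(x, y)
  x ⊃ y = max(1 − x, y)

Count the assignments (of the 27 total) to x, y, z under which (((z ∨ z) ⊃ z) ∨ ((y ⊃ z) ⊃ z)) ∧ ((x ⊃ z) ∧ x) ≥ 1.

3

value 1: 3 assignments (counts)
value 1/2: 12 assignments
value 0: 12 assignments
So 3 of the 27 assignments meet the threshold.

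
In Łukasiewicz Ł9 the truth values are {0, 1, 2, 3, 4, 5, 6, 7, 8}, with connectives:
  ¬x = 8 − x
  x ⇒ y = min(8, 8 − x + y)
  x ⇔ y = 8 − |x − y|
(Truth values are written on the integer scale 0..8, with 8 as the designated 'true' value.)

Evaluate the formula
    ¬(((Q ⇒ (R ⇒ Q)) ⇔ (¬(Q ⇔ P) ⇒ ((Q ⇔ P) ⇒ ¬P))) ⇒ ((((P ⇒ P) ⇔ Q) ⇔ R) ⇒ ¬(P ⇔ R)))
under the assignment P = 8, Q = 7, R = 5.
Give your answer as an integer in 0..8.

3

R ⇒ Q = 5 ⇒ 7 = 8
Q ⇒ (R ⇒ Q) = 7 ⇒ 8 = 8
Q ⇔ P = 7 ⇔ 8 = 7
¬(Q ⇔ P) = ¬7 = 1
Q ⇔ P = 7 ⇔ 8 = 7
¬P = ¬8 = 0
(Q ⇔ P) ⇒ ¬P = 7 ⇒ 0 = 1
¬(Q ⇔ P) ⇒ ((Q ⇔ P) ⇒ ¬P) = 1 ⇒ 1 = 8
(Q ⇒ (R ⇒ Q)) ⇔ (¬(Q ⇔ P) ⇒ ((Q ⇔ P) ⇒ ¬P)) = 8 ⇔ 8 = 8
P ⇒ P = 8 ⇒ 8 = 8
(P ⇒ P) ⇔ Q = 8 ⇔ 7 = 7
((P ⇒ P) ⇔ Q) ⇔ R = 7 ⇔ 5 = 6
P ⇔ R = 8 ⇔ 5 = 5
¬(P ⇔ R) = ¬5 = 3
(((P ⇒ P) ⇔ Q) ⇔ R) ⇒ ¬(P ⇔ R) = 6 ⇒ 3 = 5
((Q ⇒ (R ⇒ Q)) ⇔ (¬(Q ⇔ P) ⇒ ((Q ⇔ P) ⇒ ¬P))) ⇒ ((((P ⇒ P) ⇔ Q) ⇔ R) ⇒ ¬(P ⇔ R)) = 8 ⇒ 5 = 5
¬(((Q ⇒ (R ⇒ Q)) ⇔ (¬(Q ⇔ P) ⇒ ((Q ⇔ P) ⇒ ¬P))) ⇒ ((((P ⇒ P) ⇔ Q) ⇔ R) ⇒ ¬(P ⇔ R))) = ¬5 = 3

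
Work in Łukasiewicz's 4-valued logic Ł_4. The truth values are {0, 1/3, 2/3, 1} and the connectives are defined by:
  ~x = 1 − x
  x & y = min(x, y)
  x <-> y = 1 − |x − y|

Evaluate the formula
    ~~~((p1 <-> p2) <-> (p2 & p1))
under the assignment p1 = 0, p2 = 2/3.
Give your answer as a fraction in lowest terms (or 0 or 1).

1/3

p1 <-> p2 = 0 <-> 2/3 = 1/3
p2 & p1 = 2/3 & 0 = 0
(p1 <-> p2) <-> (p2 & p1) = 1/3 <-> 0 = 2/3
~((p1 <-> p2) <-> (p2 & p1)) = ~2/3 = 1/3
~~((p1 <-> p2) <-> (p2 & p1)) = ~1/3 = 2/3
~~~((p1 <-> p2) <-> (p2 & p1)) = ~2/3 = 1/3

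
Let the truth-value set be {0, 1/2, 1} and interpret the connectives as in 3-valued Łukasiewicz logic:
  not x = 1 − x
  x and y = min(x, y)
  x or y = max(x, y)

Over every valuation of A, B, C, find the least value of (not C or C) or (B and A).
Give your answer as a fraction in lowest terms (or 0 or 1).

1/2

Take A = 0, B = 0, C = 1/2:
not C = not 1/2 = 1/2
not C or C = 1/2 or 1/2 = 1/2
B and A = 0 and 0 = 0
(not C or C) or (B and A) = 1/2 or 0 = 1/2
No assignment yields a value below 1/2, so this is the minimum.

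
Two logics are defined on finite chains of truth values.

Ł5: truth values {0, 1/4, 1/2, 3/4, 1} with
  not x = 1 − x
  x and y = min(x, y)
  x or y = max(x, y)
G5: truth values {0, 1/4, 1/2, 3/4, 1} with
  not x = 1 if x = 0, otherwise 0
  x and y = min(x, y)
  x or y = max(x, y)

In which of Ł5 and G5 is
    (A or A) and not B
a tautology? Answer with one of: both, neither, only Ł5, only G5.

In Ł5: at A = 0, B = 0 the value is 0 — not a tautology.
In G5: at A = 0, B = 0 the value is 0 — not a tautology.

neither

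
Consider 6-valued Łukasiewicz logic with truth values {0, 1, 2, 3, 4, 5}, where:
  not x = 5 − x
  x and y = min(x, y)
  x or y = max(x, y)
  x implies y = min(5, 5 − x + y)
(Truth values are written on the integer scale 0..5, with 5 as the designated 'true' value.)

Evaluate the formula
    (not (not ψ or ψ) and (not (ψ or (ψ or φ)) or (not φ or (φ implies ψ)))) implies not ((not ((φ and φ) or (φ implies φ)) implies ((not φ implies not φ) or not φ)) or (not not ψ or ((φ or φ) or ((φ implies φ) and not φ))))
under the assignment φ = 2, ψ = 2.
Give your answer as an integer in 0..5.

3

not ψ = not 2 = 3
not ψ or ψ = 3 or 2 = 3
not (not ψ or ψ) = not 3 = 2
ψ or φ = 2 or 2 = 2
ψ or (ψ or φ) = 2 or 2 = 2
not (ψ or (ψ or φ)) = not 2 = 3
not φ = not 2 = 3
φ implies ψ = 2 implies 2 = 5
not φ or (φ implies ψ) = 3 or 5 = 5
not (ψ or (ψ or φ)) or (not φ or (φ implies ψ)) = 3 or 5 = 5
not (not ψ or ψ) and (not (ψ or (ψ or φ)) or (not φ or (φ implies ψ))) = 2 and 5 = 2
φ and φ = 2 and 2 = 2
φ implies φ = 2 implies 2 = 5
(φ and φ) or (φ implies φ) = 2 or 5 = 5
not ((φ and φ) or (φ implies φ)) = not 5 = 0
not φ = not 2 = 3
not φ = not 2 = 3
not φ implies not φ = 3 implies 3 = 5
not φ = not 2 = 3
(not φ implies not φ) or not φ = 5 or 3 = 5
not ((φ and φ) or (φ implies φ)) implies ((not φ implies not φ) or not φ) = 0 implies 5 = 5
not ψ = not 2 = 3
not not ψ = not 3 = 2
φ or φ = 2 or 2 = 2
φ implies φ = 2 implies 2 = 5
not φ = not 2 = 3
(φ implies φ) and not φ = 5 and 3 = 3
(φ or φ) or ((φ implies φ) and not φ) = 2 or 3 = 3
not not ψ or ((φ or φ) or ((φ implies φ) and not φ)) = 2 or 3 = 3
(not ((φ and φ) or (φ implies φ)) implies ((not φ implies not φ) or not φ)) or (not not ψ or ((φ or φ) or ((φ implies φ) and not φ))) = 5 or 3 = 5
not ((not ((φ and φ) or (φ implies φ)) implies ((not φ implies not φ) or not φ)) or (not not ψ or ((φ or φ) or ((φ implies φ) and not φ)))) = not 5 = 0
(not (not ψ or ψ) and (not (ψ or (ψ or φ)) or (not φ or (φ implies ψ)))) implies not ((not ((φ and φ) or (φ implies φ)) implies ((not φ implies not φ) or not φ)) or (not not ψ or ((φ or φ) or ((φ implies φ) and not φ)))) = 2 implies 0 = 3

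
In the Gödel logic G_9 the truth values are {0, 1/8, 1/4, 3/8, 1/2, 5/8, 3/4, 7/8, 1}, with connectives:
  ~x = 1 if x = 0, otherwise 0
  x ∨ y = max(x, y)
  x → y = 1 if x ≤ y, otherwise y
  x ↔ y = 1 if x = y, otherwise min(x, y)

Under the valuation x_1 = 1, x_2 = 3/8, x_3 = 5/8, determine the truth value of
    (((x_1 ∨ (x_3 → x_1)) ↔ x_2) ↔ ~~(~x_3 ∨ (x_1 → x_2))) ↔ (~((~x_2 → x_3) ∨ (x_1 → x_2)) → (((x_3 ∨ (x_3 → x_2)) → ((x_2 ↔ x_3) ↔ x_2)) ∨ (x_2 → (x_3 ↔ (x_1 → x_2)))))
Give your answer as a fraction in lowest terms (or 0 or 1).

x_3 → x_1 = 5/8 → 1 = 1
x_1 ∨ (x_3 → x_1) = 1 ∨ 1 = 1
(x_1 ∨ (x_3 → x_1)) ↔ x_2 = 1 ↔ 3/8 = 3/8
~x_3 = ~5/8 = 0
x_1 → x_2 = 1 → 3/8 = 3/8
~x_3 ∨ (x_1 → x_2) = 0 ∨ 3/8 = 3/8
~(~x_3 ∨ (x_1 → x_2)) = ~3/8 = 0
~~(~x_3 ∨ (x_1 → x_2)) = ~0 = 1
((x_1 ∨ (x_3 → x_1)) ↔ x_2) ↔ ~~(~x_3 ∨ (x_1 → x_2)) = 3/8 ↔ 1 = 3/8
~x_2 = ~3/8 = 0
~x_2 → x_3 = 0 → 5/8 = 1
x_1 → x_2 = 1 → 3/8 = 3/8
(~x_2 → x_3) ∨ (x_1 → x_2) = 1 ∨ 3/8 = 1
~((~x_2 → x_3) ∨ (x_1 → x_2)) = ~1 = 0
x_3 → x_2 = 5/8 → 3/8 = 3/8
x_3 ∨ (x_3 → x_2) = 5/8 ∨ 3/8 = 5/8
x_2 ↔ x_3 = 3/8 ↔ 5/8 = 3/8
(x_2 ↔ x_3) ↔ x_2 = 3/8 ↔ 3/8 = 1
(x_3 ∨ (x_3 → x_2)) → ((x_2 ↔ x_3) ↔ x_2) = 5/8 → 1 = 1
x_1 → x_2 = 1 → 3/8 = 3/8
x_3 ↔ (x_1 → x_2) = 5/8 ↔ 3/8 = 3/8
x_2 → (x_3 ↔ (x_1 → x_2)) = 3/8 → 3/8 = 1
((x_3 ∨ (x_3 → x_2)) → ((x_2 ↔ x_3) ↔ x_2)) ∨ (x_2 → (x_3 ↔ (x_1 → x_2))) = 1 ∨ 1 = 1
~((~x_2 → x_3) ∨ (x_1 → x_2)) → (((x_3 ∨ (x_3 → x_2)) → ((x_2 ↔ x_3) ↔ x_2)) ∨ (x_2 → (x_3 ↔ (x_1 → x_2)))) = 0 → 1 = 1
(((x_1 ∨ (x_3 → x_1)) ↔ x_2) ↔ ~~(~x_3 ∨ (x_1 → x_2))) ↔ (~((~x_2 → x_3) ∨ (x_1 → x_2)) → (((x_3 ∨ (x_3 → x_2)) → ((x_2 ↔ x_3) ↔ x_2)) ∨ (x_2 → (x_3 ↔ (x_1 → x_2))))) = 3/8 ↔ 1 = 3/8

3/8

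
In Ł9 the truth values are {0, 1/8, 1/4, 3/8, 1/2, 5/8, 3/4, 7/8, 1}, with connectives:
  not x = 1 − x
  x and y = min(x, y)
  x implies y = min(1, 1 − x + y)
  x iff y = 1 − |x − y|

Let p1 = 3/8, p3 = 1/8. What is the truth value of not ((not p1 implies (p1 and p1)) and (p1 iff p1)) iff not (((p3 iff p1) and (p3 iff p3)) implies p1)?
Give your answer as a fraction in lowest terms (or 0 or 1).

7/8

not p1 = not 3/8 = 5/8
p1 and p1 = 3/8 and 3/8 = 3/8
not p1 implies (p1 and p1) = 5/8 implies 3/8 = 3/4
p1 iff p1 = 3/8 iff 3/8 = 1
(not p1 implies (p1 and p1)) and (p1 iff p1) = 3/4 and 1 = 3/4
not ((not p1 implies (p1 and p1)) and (p1 iff p1)) = not 3/4 = 1/4
p3 iff p1 = 1/8 iff 3/8 = 3/4
p3 iff p3 = 1/8 iff 1/8 = 1
(p3 iff p1) and (p3 iff p3) = 3/4 and 1 = 3/4
((p3 iff p1) and (p3 iff p3)) implies p1 = 3/4 implies 3/8 = 5/8
not (((p3 iff p1) and (p3 iff p3)) implies p1) = not 5/8 = 3/8
not ((not p1 implies (p1 and p1)) and (p1 iff p1)) iff not (((p3 iff p1) and (p3 iff p3)) implies p1) = 1/4 iff 3/8 = 7/8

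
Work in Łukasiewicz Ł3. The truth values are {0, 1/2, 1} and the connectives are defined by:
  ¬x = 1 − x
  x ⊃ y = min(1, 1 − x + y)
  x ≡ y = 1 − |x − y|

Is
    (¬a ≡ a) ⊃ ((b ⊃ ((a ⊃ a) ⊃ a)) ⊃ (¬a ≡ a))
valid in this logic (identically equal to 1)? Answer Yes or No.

a = 0, b = 0 ↦ 1
a = 0, b = 1/2 ↦ 1
a = 0, b = 1 ↦ 1
a = 1/2, b = 0 ↦ 1
a = 1/2, b = 1/2 ↦ 1
a = 1/2, b = 1 ↦ 1
a = 1, b = 0 ↦ 1
a = 1, b = 1/2 ↦ 1
a = 1, b = 1 ↦ 1
Every assignment gives a value ≥ 1.

Yes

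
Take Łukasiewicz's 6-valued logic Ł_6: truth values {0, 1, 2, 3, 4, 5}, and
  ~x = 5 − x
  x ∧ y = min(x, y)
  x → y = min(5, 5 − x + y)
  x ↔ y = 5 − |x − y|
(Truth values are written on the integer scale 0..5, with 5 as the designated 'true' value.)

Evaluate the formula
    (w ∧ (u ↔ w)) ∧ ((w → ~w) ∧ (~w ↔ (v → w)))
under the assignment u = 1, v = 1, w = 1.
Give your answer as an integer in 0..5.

u ↔ w = 1 ↔ 1 = 5
w ∧ (u ↔ w) = 1 ∧ 5 = 1
~w = ~1 = 4
w → ~w = 1 → 4 = 5
~w = ~1 = 4
v → w = 1 → 1 = 5
~w ↔ (v → w) = 4 ↔ 5 = 4
(w → ~w) ∧ (~w ↔ (v → w)) = 5 ∧ 4 = 4
(w ∧ (u ↔ w)) ∧ ((w → ~w) ∧ (~w ↔ (v → w))) = 1 ∧ 4 = 1

1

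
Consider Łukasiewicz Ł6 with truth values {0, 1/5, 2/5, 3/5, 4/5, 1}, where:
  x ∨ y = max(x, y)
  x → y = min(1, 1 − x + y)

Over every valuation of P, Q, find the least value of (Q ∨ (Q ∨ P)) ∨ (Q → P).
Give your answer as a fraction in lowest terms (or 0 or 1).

Take P = 0, Q = 2/5:
Q ∨ P = 2/5 ∨ 0 = 2/5
Q ∨ (Q ∨ P) = 2/5 ∨ 2/5 = 2/5
Q → P = 2/5 → 0 = 3/5
(Q ∨ (Q ∨ P)) ∨ (Q → P) = 2/5 ∨ 3/5 = 3/5
No assignment yields a value below 3/5, so this is the minimum.

3/5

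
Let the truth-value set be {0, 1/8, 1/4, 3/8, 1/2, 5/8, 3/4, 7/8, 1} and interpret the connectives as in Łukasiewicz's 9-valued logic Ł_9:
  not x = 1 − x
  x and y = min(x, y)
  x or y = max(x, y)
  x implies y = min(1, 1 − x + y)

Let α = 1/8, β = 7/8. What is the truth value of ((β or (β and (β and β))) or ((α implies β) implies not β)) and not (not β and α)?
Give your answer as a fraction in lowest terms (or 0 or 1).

7/8

β and β = 7/8 and 7/8 = 7/8
β and (β and β) = 7/8 and 7/8 = 7/8
β or (β and (β and β)) = 7/8 or 7/8 = 7/8
α implies β = 1/8 implies 7/8 = 1
not β = not 7/8 = 1/8
(α implies β) implies not β = 1 implies 1/8 = 1/8
(β or (β and (β and β))) or ((α implies β) implies not β) = 7/8 or 1/8 = 7/8
not β = not 7/8 = 1/8
not β and α = 1/8 and 1/8 = 1/8
not (not β and α) = not 1/8 = 7/8
((β or (β and (β and β))) or ((α implies β) implies not β)) and not (not β and α) = 7/8 and 7/8 = 7/8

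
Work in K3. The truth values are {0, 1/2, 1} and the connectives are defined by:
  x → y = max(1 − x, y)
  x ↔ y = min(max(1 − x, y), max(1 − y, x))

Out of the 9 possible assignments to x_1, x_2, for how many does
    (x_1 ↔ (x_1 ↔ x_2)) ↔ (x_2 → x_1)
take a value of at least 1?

x_1 = 0, x_2 = 0 ↦ 0  <
x_1 = 0, x_2 = 1/2 ↦ 1/2  <
x_1 = 0, x_2 = 1 ↦ 0  <
x_1 = 1/2, x_2 = 0 ↦ 1/2  <
x_1 = 1/2, x_2 = 1/2 ↦ 1/2  <
x_1 = 1/2, x_2 = 1 ↦ 1/2  <
x_1 = 1, x_2 = 0 ↦ 0  <
x_1 = 1, x_2 = 1/2 ↦ 1/2  <
x_1 = 1, x_2 = 1 ↦ 1  ≥
So 1 of the 9 assignments meets the threshold.

1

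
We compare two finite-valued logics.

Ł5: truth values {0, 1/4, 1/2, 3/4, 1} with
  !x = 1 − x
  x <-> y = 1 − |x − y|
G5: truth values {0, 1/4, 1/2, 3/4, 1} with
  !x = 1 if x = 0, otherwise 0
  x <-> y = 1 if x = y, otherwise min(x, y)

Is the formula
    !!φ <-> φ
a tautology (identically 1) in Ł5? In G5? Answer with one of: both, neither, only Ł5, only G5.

only Ł5

In Ł5: every assignment gives 1 — tautology.
In G5: at φ = 1/4 the value is 1/4 — not a tautology.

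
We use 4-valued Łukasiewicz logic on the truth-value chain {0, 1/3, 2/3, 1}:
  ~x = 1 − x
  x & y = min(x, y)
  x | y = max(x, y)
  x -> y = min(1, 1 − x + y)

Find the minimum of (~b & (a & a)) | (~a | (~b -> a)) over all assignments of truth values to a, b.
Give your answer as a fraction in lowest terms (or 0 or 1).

2/3

Take a = 1/3, b = 0:
~b = ~0 = 1
a & a = 1/3 & 1/3 = 1/3
~b & (a & a) = 1 & 1/3 = 1/3
~a = ~1/3 = 2/3
~b = ~0 = 1
~b -> a = 1 -> 1/3 = 1/3
~a | (~b -> a) = 2/3 | 1/3 = 2/3
(~b & (a & a)) | (~a | (~b -> a)) = 1/3 | 2/3 = 2/3
No assignment yields a value below 2/3, so this is the minimum.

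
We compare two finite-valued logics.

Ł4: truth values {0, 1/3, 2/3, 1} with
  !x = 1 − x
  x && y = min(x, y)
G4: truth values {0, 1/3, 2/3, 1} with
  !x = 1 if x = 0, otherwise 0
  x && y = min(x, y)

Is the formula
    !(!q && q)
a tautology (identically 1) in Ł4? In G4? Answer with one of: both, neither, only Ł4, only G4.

In Ł4: at q = 1/3 the value is 2/3 — not a tautology.
In G4: every assignment gives 1 — tautology.

only G4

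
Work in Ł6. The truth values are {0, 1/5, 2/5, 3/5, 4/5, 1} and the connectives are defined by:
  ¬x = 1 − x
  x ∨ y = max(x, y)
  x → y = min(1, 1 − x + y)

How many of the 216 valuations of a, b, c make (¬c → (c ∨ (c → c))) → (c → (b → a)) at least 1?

181

value 1: 181 assignments (counts)
value 4/5: 15 assignments
value 3/5: 10 assignments
value 2/5: 6 assignments
value 1/5: 3 assignments
value 0: 1 assignment
So 181 of the 216 assignments meet the threshold.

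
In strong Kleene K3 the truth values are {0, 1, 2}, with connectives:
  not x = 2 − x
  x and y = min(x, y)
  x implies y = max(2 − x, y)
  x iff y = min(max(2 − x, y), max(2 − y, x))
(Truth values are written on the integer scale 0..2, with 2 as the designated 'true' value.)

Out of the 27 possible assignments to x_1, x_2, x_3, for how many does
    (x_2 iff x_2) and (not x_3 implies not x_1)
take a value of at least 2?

10

value 2: 10 assignments (counts)
value 1: 14 assignments
value 0: 3 assignments
So 10 of the 27 assignments meet the threshold.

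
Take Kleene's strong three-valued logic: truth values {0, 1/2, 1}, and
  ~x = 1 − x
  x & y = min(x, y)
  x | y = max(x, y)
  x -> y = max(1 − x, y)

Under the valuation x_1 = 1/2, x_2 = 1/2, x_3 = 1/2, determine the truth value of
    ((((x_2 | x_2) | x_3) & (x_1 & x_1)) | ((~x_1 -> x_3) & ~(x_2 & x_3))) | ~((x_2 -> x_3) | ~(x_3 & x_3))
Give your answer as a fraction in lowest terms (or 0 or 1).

x_2 | x_2 = 1/2 | 1/2 = 1/2
(x_2 | x_2) | x_3 = 1/2 | 1/2 = 1/2
x_1 & x_1 = 1/2 & 1/2 = 1/2
((x_2 | x_2) | x_3) & (x_1 & x_1) = 1/2 & 1/2 = 1/2
~x_1 = ~1/2 = 1/2
~x_1 -> x_3 = 1/2 -> 1/2 = 1/2
x_2 & x_3 = 1/2 & 1/2 = 1/2
~(x_2 & x_3) = ~1/2 = 1/2
(~x_1 -> x_3) & ~(x_2 & x_3) = 1/2 & 1/2 = 1/2
(((x_2 | x_2) | x_3) & (x_1 & x_1)) | ((~x_1 -> x_3) & ~(x_2 & x_3)) = 1/2 | 1/2 = 1/2
x_2 -> x_3 = 1/2 -> 1/2 = 1/2
x_3 & x_3 = 1/2 & 1/2 = 1/2
~(x_3 & x_3) = ~1/2 = 1/2
(x_2 -> x_3) | ~(x_3 & x_3) = 1/2 | 1/2 = 1/2
~((x_2 -> x_3) | ~(x_3 & x_3)) = ~1/2 = 1/2
((((x_2 | x_2) | x_3) & (x_1 & x_1)) | ((~x_1 -> x_3) & ~(x_2 & x_3))) | ~((x_2 -> x_3) | ~(x_3 & x_3)) = 1/2 | 1/2 = 1/2

1/2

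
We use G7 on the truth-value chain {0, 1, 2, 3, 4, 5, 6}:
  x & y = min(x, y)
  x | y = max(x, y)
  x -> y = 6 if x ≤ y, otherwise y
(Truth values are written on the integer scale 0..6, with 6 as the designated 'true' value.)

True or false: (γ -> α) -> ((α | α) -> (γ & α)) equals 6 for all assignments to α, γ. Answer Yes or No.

Counterexample: take α = 1, γ = 0.
γ -> α = 0 -> 1 = 6
α | α = 1 | 1 = 1
γ & α = 0 & 1 = 0
(α | α) -> (γ & α) = 1 -> 0 = 0
(γ -> α) -> ((α | α) -> (γ & α)) = 6 -> 0 = 0
This gives 0 ≠ 6.

No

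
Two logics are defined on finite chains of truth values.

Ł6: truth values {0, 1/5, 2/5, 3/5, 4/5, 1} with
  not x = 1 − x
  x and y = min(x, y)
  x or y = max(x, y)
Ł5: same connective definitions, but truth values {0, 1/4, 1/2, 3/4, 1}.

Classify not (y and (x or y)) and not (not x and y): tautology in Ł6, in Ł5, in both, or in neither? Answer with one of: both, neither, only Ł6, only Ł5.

In Ł6: at x = 0, y = 1/5 the value is 4/5 — not a tautology.
In Ł5: at x = 0, y = 1/4 the value is 3/4 — not a tautology.

neither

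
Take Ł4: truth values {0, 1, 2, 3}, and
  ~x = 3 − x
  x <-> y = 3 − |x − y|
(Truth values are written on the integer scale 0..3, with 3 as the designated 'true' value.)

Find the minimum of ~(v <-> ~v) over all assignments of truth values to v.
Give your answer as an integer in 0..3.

Take v = 1:
~v = ~1 = 2
v <-> ~v = 1 <-> 2 = 2
~(v <-> ~v) = ~2 = 1
No assignment yields a value below 1, so this is the minimum.

1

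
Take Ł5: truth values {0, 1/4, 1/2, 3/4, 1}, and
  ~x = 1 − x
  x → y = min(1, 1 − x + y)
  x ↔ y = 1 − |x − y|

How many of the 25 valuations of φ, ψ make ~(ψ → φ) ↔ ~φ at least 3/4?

16

value 1: 9 assignments (counts)
value 3/4: 7 assignments (counts)
value 1/2: 5 assignments
value 1/4: 3 assignments
value 0: 1 assignment
So 16 of the 25 assignments meet the threshold.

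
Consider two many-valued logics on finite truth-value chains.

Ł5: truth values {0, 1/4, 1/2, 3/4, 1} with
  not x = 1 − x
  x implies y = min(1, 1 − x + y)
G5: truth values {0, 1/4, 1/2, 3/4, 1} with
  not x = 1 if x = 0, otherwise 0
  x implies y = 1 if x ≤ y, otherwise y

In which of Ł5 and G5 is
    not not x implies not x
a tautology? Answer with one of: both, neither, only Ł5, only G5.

neither

In Ł5: at x = 3/4 the value is 1/2 — not a tautology.
In G5: at x = 1/4 the value is 0 — not a tautology.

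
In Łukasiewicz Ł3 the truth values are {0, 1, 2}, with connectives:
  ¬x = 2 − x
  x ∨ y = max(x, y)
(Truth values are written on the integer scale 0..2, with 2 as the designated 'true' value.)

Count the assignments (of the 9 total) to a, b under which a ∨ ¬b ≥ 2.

5

a = 0, b = 0 ↦ 2  ≥
a = 0, b = 1 ↦ 1  <
a = 0, b = 2 ↦ 0  <
a = 1, b = 0 ↦ 2  ≥
a = 1, b = 1 ↦ 1  <
a = 1, b = 2 ↦ 1  <
a = 2, b = 0 ↦ 2  ≥
a = 2, b = 1 ↦ 2  ≥
a = 2, b = 2 ↦ 2  ≥
So 5 of the 9 assignments meet the threshold.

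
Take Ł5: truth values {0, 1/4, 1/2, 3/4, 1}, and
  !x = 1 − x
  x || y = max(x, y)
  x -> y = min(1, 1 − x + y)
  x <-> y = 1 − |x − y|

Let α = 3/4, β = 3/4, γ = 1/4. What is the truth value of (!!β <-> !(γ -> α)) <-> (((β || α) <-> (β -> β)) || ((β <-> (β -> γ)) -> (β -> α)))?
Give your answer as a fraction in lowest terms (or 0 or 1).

1/4

!β = !3/4 = 1/4
!!β = !1/4 = 3/4
γ -> α = 1/4 -> 3/4 = 1
!(γ -> α) = !1 = 0
!!β <-> !(γ -> α) = 3/4 <-> 0 = 1/4
β || α = 3/4 || 3/4 = 3/4
β -> β = 3/4 -> 3/4 = 1
(β || α) <-> (β -> β) = 3/4 <-> 1 = 3/4
β -> γ = 3/4 -> 1/4 = 1/2
β <-> (β -> γ) = 3/4 <-> 1/2 = 3/4
β -> α = 3/4 -> 3/4 = 1
(β <-> (β -> γ)) -> (β -> α) = 3/4 -> 1 = 1
((β || α) <-> (β -> β)) || ((β <-> (β -> γ)) -> (β -> α)) = 3/4 || 1 = 1
(!!β <-> !(γ -> α)) <-> (((β || α) <-> (β -> β)) || ((β <-> (β -> γ)) -> (β -> α))) = 1/4 <-> 1 = 1/4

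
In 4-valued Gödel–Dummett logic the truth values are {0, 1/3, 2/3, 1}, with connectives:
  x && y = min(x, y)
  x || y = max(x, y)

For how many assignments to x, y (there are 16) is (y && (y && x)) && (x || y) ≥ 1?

1

x = 0, y = 0 ↦ 0  <
x = 0, y = 1/3 ↦ 0  <
x = 0, y = 2/3 ↦ 0  <
x = 0, y = 1 ↦ 0  <
x = 1/3, y = 0 ↦ 0  <
x = 1/3, y = 1/3 ↦ 1/3  <
x = 1/3, y = 2/3 ↦ 1/3  <
x = 1/3, y = 1 ↦ 1/3  <
x = 2/3, y = 0 ↦ 0  <
x = 2/3, y = 1/3 ↦ 1/3  <
x = 2/3, y = 2/3 ↦ 2/3  <
x = 2/3, y = 1 ↦ 2/3  <
x = 1, y = 0 ↦ 0  <
x = 1, y = 1/3 ↦ 1/3  <
x = 1, y = 2/3 ↦ 2/3  <
x = 1, y = 1 ↦ 1  ≥
So 1 of the 16 assignments meets the threshold.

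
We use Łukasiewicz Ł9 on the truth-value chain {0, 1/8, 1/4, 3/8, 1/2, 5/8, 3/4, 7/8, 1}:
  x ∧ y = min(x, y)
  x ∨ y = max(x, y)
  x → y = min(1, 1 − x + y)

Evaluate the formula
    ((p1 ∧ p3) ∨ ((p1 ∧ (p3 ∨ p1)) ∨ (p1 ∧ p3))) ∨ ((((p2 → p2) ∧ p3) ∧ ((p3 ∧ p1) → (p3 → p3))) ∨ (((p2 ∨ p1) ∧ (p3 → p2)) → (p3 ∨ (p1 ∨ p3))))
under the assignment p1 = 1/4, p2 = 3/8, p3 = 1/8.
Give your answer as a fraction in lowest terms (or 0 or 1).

7/8

p1 ∧ p3 = 1/4 ∧ 1/8 = 1/8
p3 ∨ p1 = 1/8 ∨ 1/4 = 1/4
p1 ∧ (p3 ∨ p1) = 1/4 ∧ 1/4 = 1/4
p1 ∧ p3 = 1/4 ∧ 1/8 = 1/8
(p1 ∧ (p3 ∨ p1)) ∨ (p1 ∧ p3) = 1/4 ∨ 1/8 = 1/4
(p1 ∧ p3) ∨ ((p1 ∧ (p3 ∨ p1)) ∨ (p1 ∧ p3)) = 1/8 ∨ 1/4 = 1/4
p2 → p2 = 3/8 → 3/8 = 1
(p2 → p2) ∧ p3 = 1 ∧ 1/8 = 1/8
p3 ∧ p1 = 1/8 ∧ 1/4 = 1/8
p3 → p3 = 1/8 → 1/8 = 1
(p3 ∧ p1) → (p3 → p3) = 1/8 → 1 = 1
((p2 → p2) ∧ p3) ∧ ((p3 ∧ p1) → (p3 → p3)) = 1/8 ∧ 1 = 1/8
p2 ∨ p1 = 3/8 ∨ 1/4 = 3/8
p3 → p2 = 1/8 → 3/8 = 1
(p2 ∨ p1) ∧ (p3 → p2) = 3/8 ∧ 1 = 3/8
p1 ∨ p3 = 1/4 ∨ 1/8 = 1/4
p3 ∨ (p1 ∨ p3) = 1/8 ∨ 1/4 = 1/4
((p2 ∨ p1) ∧ (p3 → p2)) → (p3 ∨ (p1 ∨ p3)) = 3/8 → 1/4 = 7/8
(((p2 → p2) ∧ p3) ∧ ((p3 ∧ p1) → (p3 → p3))) ∨ (((p2 ∨ p1) ∧ (p3 → p2)) → (p3 ∨ (p1 ∨ p3))) = 1/8 ∨ 7/8 = 7/8
((p1 ∧ p3) ∨ ((p1 ∧ (p3 ∨ p1)) ∨ (p1 ∧ p3))) ∨ ((((p2 → p2) ∧ p3) ∧ ((p3 ∧ p1) → (p3 → p3))) ∨ (((p2 ∨ p1) ∧ (p3 → p2)) → (p3 ∨ (p1 ∨ p3)))) = 1/4 ∨ 7/8 = 7/8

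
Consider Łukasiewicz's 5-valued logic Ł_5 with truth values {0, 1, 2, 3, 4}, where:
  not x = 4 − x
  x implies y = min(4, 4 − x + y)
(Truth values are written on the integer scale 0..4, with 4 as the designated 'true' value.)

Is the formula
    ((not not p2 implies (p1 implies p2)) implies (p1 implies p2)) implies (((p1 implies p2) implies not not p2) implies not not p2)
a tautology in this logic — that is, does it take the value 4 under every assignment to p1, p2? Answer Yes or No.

Yes

At p1 = 3, p2 = 1, for instance:
not p2 = not 1 = 3
not not p2 = not 3 = 1
p1 implies p2 = 3 implies 1 = 2
not not p2 implies (p1 implies p2) = 1 implies 2 = 4
(not not p2 implies (p1 implies p2)) implies (p1 implies p2) = 4 implies 2 = 2
(p1 implies p2) implies not not p2 = 2 implies 1 = 3
((p1 implies p2) implies not not p2) implies not not p2 = 3 implies 1 = 2
((not not p2 implies (p1 implies p2)) implies (p1 implies p2)) implies (((p1 implies p2) implies not not p2) implies not not p2) = 2 implies 2 = 4
and checking the remaining 24 assignments likewise gives ≥ 4 in every case.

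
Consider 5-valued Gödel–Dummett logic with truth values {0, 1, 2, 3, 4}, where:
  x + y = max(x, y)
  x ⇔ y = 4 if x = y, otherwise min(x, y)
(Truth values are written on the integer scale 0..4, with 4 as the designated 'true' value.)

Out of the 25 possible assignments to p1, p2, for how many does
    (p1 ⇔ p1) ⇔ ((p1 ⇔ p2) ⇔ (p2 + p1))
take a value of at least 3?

value 4: 1 assignment (counts)
value 3: 3 assignments (counts)
value 2: 5 assignments
value 1: 7 assignments
value 0: 9 assignments
So 4 of the 25 assignments meet the threshold.

4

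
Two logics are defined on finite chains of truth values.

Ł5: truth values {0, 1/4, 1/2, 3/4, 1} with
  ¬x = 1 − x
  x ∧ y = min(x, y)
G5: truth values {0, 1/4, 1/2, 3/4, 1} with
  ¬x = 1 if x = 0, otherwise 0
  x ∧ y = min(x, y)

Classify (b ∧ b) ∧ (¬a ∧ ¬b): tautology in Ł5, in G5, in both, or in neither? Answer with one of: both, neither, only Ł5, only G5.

In Ł5: at a = 0, b = 0 the value is 0 — not a tautology.
In G5: at a = 0, b = 0 the value is 0 — not a tautology.

neither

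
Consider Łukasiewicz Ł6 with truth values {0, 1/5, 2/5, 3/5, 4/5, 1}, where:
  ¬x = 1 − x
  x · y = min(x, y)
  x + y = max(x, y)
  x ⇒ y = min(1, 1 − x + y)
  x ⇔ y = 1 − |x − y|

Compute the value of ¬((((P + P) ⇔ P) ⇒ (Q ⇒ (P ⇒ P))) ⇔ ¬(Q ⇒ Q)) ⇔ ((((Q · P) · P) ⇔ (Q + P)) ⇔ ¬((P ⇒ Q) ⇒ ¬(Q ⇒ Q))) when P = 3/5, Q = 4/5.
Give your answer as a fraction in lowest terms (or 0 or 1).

4/5

P + P = 3/5 + 3/5 = 3/5
(P + P) ⇔ P = 3/5 ⇔ 3/5 = 1
P ⇒ P = 3/5 ⇒ 3/5 = 1
Q ⇒ (P ⇒ P) = 4/5 ⇒ 1 = 1
((P + P) ⇔ P) ⇒ (Q ⇒ (P ⇒ P)) = 1 ⇒ 1 = 1
Q ⇒ Q = 4/5 ⇒ 4/5 = 1
¬(Q ⇒ Q) = ¬1 = 0
(((P + P) ⇔ P) ⇒ (Q ⇒ (P ⇒ P))) ⇔ ¬(Q ⇒ Q) = 1 ⇔ 0 = 0
¬((((P + P) ⇔ P) ⇒ (Q ⇒ (P ⇒ P))) ⇔ ¬(Q ⇒ Q)) = ¬0 = 1
Q · P = 4/5 · 3/5 = 3/5
(Q · P) · P = 3/5 · 3/5 = 3/5
Q + P = 4/5 + 3/5 = 4/5
((Q · P) · P) ⇔ (Q + P) = 3/5 ⇔ 4/5 = 4/5
P ⇒ Q = 3/5 ⇒ 4/5 = 1
Q ⇒ Q = 4/5 ⇒ 4/5 = 1
¬(Q ⇒ Q) = ¬1 = 0
(P ⇒ Q) ⇒ ¬(Q ⇒ Q) = 1 ⇒ 0 = 0
¬((P ⇒ Q) ⇒ ¬(Q ⇒ Q)) = ¬0 = 1
(((Q · P) · P) ⇔ (Q + P)) ⇔ ¬((P ⇒ Q) ⇒ ¬(Q ⇒ Q)) = 4/5 ⇔ 1 = 4/5
¬((((P + P) ⇔ P) ⇒ (Q ⇒ (P ⇒ P))) ⇔ ¬(Q ⇒ Q)) ⇔ ((((Q · P) · P) ⇔ (Q + P)) ⇔ ¬((P ⇒ Q) ⇒ ¬(Q ⇒ Q))) = 1 ⇔ 4/5 = 4/5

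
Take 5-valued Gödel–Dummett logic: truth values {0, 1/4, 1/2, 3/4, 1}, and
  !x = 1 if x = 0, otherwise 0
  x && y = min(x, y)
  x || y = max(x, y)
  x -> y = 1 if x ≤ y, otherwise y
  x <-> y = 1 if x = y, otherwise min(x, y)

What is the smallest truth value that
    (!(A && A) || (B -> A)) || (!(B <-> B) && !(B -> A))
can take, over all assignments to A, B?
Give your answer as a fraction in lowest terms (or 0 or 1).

1/4

Take A = 1/4, B = 1/2:
A && A = 1/4 && 1/4 = 1/4
!(A && A) = !1/4 = 0
B -> A = 1/2 -> 1/4 = 1/4
!(A && A) || (B -> A) = 0 || 1/4 = 1/4
B <-> B = 1/2 <-> 1/2 = 1
!(B <-> B) = !1 = 0
B -> A = 1/2 -> 1/4 = 1/4
!(B -> A) = !1/4 = 0
!(B <-> B) && !(B -> A) = 0 && 0 = 0
(!(A && A) || (B -> A)) || (!(B <-> B) && !(B -> A)) = 1/4 || 0 = 1/4
No assignment yields a value below 1/4, so this is the minimum.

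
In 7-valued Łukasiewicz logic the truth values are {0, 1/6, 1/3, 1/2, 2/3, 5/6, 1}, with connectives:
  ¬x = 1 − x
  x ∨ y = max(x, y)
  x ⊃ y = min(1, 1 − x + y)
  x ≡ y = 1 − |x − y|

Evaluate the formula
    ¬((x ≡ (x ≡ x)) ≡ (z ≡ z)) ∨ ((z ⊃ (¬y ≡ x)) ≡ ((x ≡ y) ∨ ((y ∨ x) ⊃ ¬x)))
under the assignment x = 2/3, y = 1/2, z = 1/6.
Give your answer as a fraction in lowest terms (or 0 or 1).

5/6

x ≡ x = 2/3 ≡ 2/3 = 1
x ≡ (x ≡ x) = 2/3 ≡ 1 = 2/3
z ≡ z = 1/6 ≡ 1/6 = 1
(x ≡ (x ≡ x)) ≡ (z ≡ z) = 2/3 ≡ 1 = 2/3
¬((x ≡ (x ≡ x)) ≡ (z ≡ z)) = ¬2/3 = 1/3
¬y = ¬1/2 = 1/2
¬y ≡ x = 1/2 ≡ 2/3 = 5/6
z ⊃ (¬y ≡ x) = 1/6 ⊃ 5/6 = 1
x ≡ y = 2/3 ≡ 1/2 = 5/6
y ∨ x = 1/2 ∨ 2/3 = 2/3
¬x = ¬2/3 = 1/3
(y ∨ x) ⊃ ¬x = 2/3 ⊃ 1/3 = 2/3
(x ≡ y) ∨ ((y ∨ x) ⊃ ¬x) = 5/6 ∨ 2/3 = 5/6
(z ⊃ (¬y ≡ x)) ≡ ((x ≡ y) ∨ ((y ∨ x) ⊃ ¬x)) = 1 ≡ 5/6 = 5/6
¬((x ≡ (x ≡ x)) ≡ (z ≡ z)) ∨ ((z ⊃ (¬y ≡ x)) ≡ ((x ≡ y) ∨ ((y ∨ x) ⊃ ¬x))) = 1/3 ∨ 5/6 = 5/6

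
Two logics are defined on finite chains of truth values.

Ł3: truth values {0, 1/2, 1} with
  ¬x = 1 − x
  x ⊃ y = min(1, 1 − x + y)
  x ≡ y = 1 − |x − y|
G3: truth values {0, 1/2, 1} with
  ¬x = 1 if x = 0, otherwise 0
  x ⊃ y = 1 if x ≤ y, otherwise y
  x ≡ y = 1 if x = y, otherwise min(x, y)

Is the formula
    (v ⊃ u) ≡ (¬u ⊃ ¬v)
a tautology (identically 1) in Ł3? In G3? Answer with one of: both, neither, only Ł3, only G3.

In Ł3: every assignment gives 1 — tautology.
In G3: at u = 1/2, v = 1 the value is 1/2 — not a tautology.

only Ł3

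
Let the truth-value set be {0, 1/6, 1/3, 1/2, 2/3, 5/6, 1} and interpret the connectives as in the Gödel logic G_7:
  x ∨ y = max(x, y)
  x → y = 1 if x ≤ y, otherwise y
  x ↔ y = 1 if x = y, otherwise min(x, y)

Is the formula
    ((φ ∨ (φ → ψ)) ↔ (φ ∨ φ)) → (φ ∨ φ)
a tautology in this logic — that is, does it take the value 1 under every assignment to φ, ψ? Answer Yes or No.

Counterexample: take φ = 1/6, ψ = 0.
φ → ψ = 1/6 → 0 = 0
φ ∨ (φ → ψ) = 1/6 ∨ 0 = 1/6
φ ∨ φ = 1/6 ∨ 1/6 = 1/6
(φ ∨ (φ → ψ)) ↔ (φ ∨ φ) = 1/6 ↔ 1/6 = 1
φ ∨ φ = 1/6 ∨ 1/6 = 1/6
((φ ∨ (φ → ψ)) ↔ (φ ∨ φ)) → (φ ∨ φ) = 1 → 1/6 = 1/6
This gives 1/6 ≠ 1.

No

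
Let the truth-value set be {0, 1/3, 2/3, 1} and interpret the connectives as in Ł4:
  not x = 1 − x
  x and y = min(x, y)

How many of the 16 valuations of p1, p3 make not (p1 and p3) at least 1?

7

p1 = 0, p3 = 0 ↦ 1  ≥
p1 = 0, p3 = 1/3 ↦ 1  ≥
p1 = 0, p3 = 2/3 ↦ 1  ≥
p1 = 0, p3 = 1 ↦ 1  ≥
p1 = 1/3, p3 = 0 ↦ 1  ≥
p1 = 1/3, p3 = 1/3 ↦ 2/3  <
p1 = 1/3, p3 = 2/3 ↦ 2/3  <
p1 = 1/3, p3 = 1 ↦ 2/3  <
p1 = 2/3, p3 = 0 ↦ 1  ≥
p1 = 2/3, p3 = 1/3 ↦ 2/3  <
p1 = 2/3, p3 = 2/3 ↦ 1/3  <
p1 = 2/3, p3 = 1 ↦ 1/3  <
p1 = 1, p3 = 0 ↦ 1  ≥
p1 = 1, p3 = 1/3 ↦ 2/3  <
p1 = 1, p3 = 2/3 ↦ 1/3  <
p1 = 1, p3 = 1 ↦ 0  <
So 7 of the 16 assignments meet the threshold.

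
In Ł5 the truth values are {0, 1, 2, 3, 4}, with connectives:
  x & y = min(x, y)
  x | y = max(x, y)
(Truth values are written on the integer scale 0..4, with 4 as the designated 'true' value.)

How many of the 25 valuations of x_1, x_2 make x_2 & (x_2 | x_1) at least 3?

value 4: 5 assignments (counts)
value 3: 5 assignments (counts)
value 2: 5 assignments
value 1: 5 assignments
value 0: 5 assignments
So 10 of the 25 assignments meet the threshold.

10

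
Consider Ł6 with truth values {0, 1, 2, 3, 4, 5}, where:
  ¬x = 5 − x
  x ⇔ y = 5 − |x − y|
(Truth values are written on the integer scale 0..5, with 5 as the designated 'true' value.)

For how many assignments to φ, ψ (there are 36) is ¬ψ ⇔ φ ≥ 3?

24

value 5: 6 assignments (counts)
value 4: 10 assignments (counts)
value 3: 8 assignments (counts)
value 2: 6 assignments
value 1: 4 assignments
value 0: 2 assignments
So 24 of the 36 assignments meet the threshold.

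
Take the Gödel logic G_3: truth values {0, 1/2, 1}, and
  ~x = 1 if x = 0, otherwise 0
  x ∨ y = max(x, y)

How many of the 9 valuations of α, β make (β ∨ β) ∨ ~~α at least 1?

7

α = 0, β = 0 ↦ 0  <
α = 0, β = 1/2 ↦ 1/2  <
α = 0, β = 1 ↦ 1  ≥
α = 1/2, β = 0 ↦ 1  ≥
α = 1/2, β = 1/2 ↦ 1  ≥
α = 1/2, β = 1 ↦ 1  ≥
α = 1, β = 0 ↦ 1  ≥
α = 1, β = 1/2 ↦ 1  ≥
α = 1, β = 1 ↦ 1  ≥
So 7 of the 9 assignments meet the threshold.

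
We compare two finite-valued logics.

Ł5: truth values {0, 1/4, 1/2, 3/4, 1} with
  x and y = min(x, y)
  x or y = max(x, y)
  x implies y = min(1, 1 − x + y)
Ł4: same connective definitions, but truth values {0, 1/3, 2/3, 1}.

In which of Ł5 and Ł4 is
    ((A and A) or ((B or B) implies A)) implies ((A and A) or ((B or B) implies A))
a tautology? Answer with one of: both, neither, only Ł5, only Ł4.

both

In Ł5: every assignment gives 1 — tautology.
In Ł4: every assignment gives 1 — tautology.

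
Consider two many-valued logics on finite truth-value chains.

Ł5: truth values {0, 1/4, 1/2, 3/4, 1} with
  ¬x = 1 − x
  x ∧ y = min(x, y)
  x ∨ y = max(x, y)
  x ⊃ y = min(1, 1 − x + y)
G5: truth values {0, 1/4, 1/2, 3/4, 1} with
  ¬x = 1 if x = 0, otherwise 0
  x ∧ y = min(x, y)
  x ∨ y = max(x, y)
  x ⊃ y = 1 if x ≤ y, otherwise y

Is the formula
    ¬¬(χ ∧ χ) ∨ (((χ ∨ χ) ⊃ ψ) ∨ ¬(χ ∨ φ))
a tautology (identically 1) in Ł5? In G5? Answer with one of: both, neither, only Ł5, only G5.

only G5

In Ł5: at φ = 0, ψ = 0, χ = 1/4 the value is 3/4 — not a tautology.
In G5: every assignment gives 1 — tautology.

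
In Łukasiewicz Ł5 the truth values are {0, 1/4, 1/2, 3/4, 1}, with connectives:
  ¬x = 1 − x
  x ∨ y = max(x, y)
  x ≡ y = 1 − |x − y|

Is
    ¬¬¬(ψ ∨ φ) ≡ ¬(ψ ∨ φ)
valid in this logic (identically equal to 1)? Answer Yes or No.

At φ = 0, ψ = 1/4, for instance:
ψ ∨ φ = 1/4 ∨ 0 = 1/4
¬(ψ ∨ φ) = ¬1/4 = 3/4
¬¬(ψ ∨ φ) = ¬3/4 = 1/4
¬¬¬(ψ ∨ φ) = ¬1/4 = 3/4
¬¬¬(ψ ∨ φ) ≡ ¬(ψ ∨ φ) = 3/4 ≡ 3/4 = 1
and checking the remaining 24 assignments likewise gives ≥ 1 in every case.

Yes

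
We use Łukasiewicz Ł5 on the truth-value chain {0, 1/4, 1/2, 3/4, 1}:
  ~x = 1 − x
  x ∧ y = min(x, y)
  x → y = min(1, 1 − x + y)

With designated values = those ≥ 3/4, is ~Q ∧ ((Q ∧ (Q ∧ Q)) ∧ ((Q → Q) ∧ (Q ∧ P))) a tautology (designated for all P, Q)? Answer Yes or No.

Counterexample: take P = 0, Q = 0.
~Q = ~0 = 1
Q ∧ Q = 0 ∧ 0 = 0
Q ∧ (Q ∧ Q) = 0 ∧ 0 = 0
Q → Q = 0 → 0 = 1
Q ∧ P = 0 ∧ 0 = 0
(Q → Q) ∧ (Q ∧ P) = 1 ∧ 0 = 0
(Q ∧ (Q ∧ Q)) ∧ ((Q → Q) ∧ (Q ∧ P)) = 0 ∧ 0 = 0
~Q ∧ ((Q ∧ (Q ∧ Q)) ∧ ((Q → Q) ∧ (Q ∧ P))) = 1 ∧ 0 = 0
This gives 0, which is below 3/4.

No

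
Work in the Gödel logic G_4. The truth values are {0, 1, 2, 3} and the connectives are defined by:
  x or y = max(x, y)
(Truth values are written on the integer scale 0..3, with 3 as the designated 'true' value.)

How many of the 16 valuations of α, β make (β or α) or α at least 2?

12

α = 0, β = 0 ↦ 0  <
α = 0, β = 1 ↦ 1  <
α = 0, β = 2 ↦ 2  ≥
α = 0, β = 3 ↦ 3  ≥
α = 1, β = 0 ↦ 1  <
α = 1, β = 1 ↦ 1  <
α = 1, β = 2 ↦ 2  ≥
α = 1, β = 3 ↦ 3  ≥
α = 2, β = 0 ↦ 2  ≥
α = 2, β = 1 ↦ 2  ≥
α = 2, β = 2 ↦ 2  ≥
α = 2, β = 3 ↦ 3  ≥
α = 3, β = 0 ↦ 3  ≥
α = 3, β = 1 ↦ 3  ≥
α = 3, β = 2 ↦ 3  ≥
α = 3, β = 3 ↦ 3  ≥
So 12 of the 16 assignments meet the threshold.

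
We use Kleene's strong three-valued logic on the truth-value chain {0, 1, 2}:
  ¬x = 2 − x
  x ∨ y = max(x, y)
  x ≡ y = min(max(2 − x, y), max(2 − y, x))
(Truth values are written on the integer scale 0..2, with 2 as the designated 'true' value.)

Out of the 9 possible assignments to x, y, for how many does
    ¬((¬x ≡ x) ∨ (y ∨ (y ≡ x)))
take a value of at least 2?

x = 0, y = 0 ↦ 0  <
x = 0, y = 1 ↦ 1  <
x = 0, y = 2 ↦ 0  <
x = 1, y = 0 ↦ 1  <
x = 1, y = 1 ↦ 1  <
x = 1, y = 2 ↦ 0  <
x = 2, y = 0 ↦ 2  ≥
x = 2, y = 1 ↦ 1  <
x = 2, y = 2 ↦ 0  <
So 1 of the 9 assignments meets the threshold.

1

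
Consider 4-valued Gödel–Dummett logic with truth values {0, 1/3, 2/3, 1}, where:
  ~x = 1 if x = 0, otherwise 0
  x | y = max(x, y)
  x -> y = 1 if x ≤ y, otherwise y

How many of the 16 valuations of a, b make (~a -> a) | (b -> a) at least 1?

13

a = 0, b = 0 ↦ 1  ≥
a = 0, b = 1/3 ↦ 0  <
a = 0, b = 2/3 ↦ 0  <
a = 0, b = 1 ↦ 0  <
a = 1/3, b = 0 ↦ 1  ≥
a = 1/3, b = 1/3 ↦ 1  ≥
a = 1/3, b = 2/3 ↦ 1  ≥
a = 1/3, b = 1 ↦ 1  ≥
a = 2/3, b = 0 ↦ 1  ≥
a = 2/3, b = 1/3 ↦ 1  ≥
a = 2/3, b = 2/3 ↦ 1  ≥
a = 2/3, b = 1 ↦ 1  ≥
a = 1, b = 0 ↦ 1  ≥
a = 1, b = 1/3 ↦ 1  ≥
a = 1, b = 2/3 ↦ 1  ≥
a = 1, b = 1 ↦ 1  ≥
So 13 of the 16 assignments meet the threshold.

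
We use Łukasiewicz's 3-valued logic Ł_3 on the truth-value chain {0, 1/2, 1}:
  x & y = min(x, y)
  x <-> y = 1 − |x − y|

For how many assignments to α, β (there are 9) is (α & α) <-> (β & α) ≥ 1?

α = 0, β = 0 ↦ 1  ≥
α = 0, β = 1/2 ↦ 1  ≥
α = 0, β = 1 ↦ 1  ≥
α = 1/2, β = 0 ↦ 1/2  <
α = 1/2, β = 1/2 ↦ 1  ≥
α = 1/2, β = 1 ↦ 1  ≥
α = 1, β = 0 ↦ 0  <
α = 1, β = 1/2 ↦ 1/2  <
α = 1, β = 1 ↦ 1  ≥
So 6 of the 9 assignments meet the threshold.

6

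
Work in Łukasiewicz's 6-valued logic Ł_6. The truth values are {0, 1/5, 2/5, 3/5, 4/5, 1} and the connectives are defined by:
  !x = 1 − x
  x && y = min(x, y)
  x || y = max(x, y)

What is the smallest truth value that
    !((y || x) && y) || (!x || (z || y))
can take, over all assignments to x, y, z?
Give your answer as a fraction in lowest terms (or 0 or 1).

Take x = 2/5, y = 2/5, z = 0:
y || x = 2/5 || 2/5 = 2/5
(y || x) && y = 2/5 && 2/5 = 2/5
!((y || x) && y) = !2/5 = 3/5
!x = !2/5 = 3/5
z || y = 0 || 2/5 = 2/5
!x || (z || y) = 3/5 || 2/5 = 3/5
!((y || x) && y) || (!x || (z || y)) = 3/5 || 3/5 = 3/5
No assignment yields a value below 3/5, so this is the minimum.

3/5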